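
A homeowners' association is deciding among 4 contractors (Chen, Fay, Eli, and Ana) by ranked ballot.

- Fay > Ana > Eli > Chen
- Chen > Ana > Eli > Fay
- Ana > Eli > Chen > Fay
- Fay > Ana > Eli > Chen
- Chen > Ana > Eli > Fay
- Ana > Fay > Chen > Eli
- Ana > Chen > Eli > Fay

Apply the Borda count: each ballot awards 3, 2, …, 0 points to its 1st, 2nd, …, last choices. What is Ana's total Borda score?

Borda scores:
  Chen: 0 + 3 + 1 + 0 + 3 + 1 + 2 = 10
  Fay: 3 + 0 + 0 + 3 + 0 + 2 + 0 = 8
  Eli: 1 + 1 + 2 + 1 + 1 + 0 + 1 = 7
  Ana: 2 + 2 + 3 + 2 + 2 + 3 + 3 = 17

17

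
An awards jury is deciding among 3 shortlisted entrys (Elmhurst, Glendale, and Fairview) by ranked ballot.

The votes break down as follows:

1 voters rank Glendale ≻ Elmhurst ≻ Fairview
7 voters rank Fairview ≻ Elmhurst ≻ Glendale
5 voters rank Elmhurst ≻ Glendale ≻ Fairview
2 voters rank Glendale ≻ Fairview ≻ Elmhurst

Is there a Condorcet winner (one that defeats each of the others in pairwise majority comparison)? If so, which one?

None — there is no Condorcet winner

Head-to-head results (15 voters total):
Elmhurst vs Glendale: Elmhurst wins 12–3.
Elmhurst vs Fairview: Fairview wins 9–6.
Glendale vs Fairview: Glendale wins 8–7.
No candidate beats all others: Elmhurst beats Glendale beats Fairview beats Elmhurst, a majority cycle.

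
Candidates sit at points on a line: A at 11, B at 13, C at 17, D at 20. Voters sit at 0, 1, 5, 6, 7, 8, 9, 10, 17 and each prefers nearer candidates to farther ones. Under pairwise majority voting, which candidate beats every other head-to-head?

A

With single-peaked preferences on a line, the Condorcet winner is the candidate closest to the median voter.
The median voter (position 7) is closest to A at 11.
Check: A vs D — voters closer to A: 8 of 9.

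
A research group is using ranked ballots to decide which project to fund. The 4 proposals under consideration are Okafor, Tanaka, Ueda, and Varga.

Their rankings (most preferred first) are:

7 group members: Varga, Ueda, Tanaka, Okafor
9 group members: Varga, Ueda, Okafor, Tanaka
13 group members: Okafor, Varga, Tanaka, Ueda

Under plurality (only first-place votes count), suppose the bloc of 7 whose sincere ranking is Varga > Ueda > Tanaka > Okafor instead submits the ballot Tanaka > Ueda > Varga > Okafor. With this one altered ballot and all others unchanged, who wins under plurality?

First-place totals with the altered ballot: Okafor 13, Tanaka 7, Ueda 0, Varga 9.
The switch changes the winner from Varga to Okafor.

Okafor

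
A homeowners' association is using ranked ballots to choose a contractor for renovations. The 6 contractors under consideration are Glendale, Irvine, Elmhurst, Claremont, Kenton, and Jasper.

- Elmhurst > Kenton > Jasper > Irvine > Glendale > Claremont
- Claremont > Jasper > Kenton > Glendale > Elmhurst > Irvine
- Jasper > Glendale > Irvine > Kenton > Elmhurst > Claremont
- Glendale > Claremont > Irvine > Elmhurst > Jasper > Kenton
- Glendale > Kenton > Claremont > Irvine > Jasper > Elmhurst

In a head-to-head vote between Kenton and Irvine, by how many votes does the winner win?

Ballots ranking Kenton above Irvine: 3.
Ballots ranking Irvine above Kenton: 2.
Kenton wins 3–2, a margin of 1.

1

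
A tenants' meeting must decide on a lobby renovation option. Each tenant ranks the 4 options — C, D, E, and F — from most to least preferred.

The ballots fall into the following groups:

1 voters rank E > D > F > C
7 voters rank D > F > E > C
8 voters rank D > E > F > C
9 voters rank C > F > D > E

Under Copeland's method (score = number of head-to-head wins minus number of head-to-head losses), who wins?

D

Pairwise results:
  C vs D: D wins 16–9.
  C vs E: E wins 16–9.
  C vs F: F wins 16–9.
  D vs E: D wins 24–1.
  D vs F: D wins 16–9.
  E vs F: F wins 16–9.
Copeland scores (wins − losses):
  C: 0 − 3 = -3
  D: 3 − 0 = 3
  E: 1 − 2 = -1
  F: 2 − 1 = 1
D has the best Copeland score.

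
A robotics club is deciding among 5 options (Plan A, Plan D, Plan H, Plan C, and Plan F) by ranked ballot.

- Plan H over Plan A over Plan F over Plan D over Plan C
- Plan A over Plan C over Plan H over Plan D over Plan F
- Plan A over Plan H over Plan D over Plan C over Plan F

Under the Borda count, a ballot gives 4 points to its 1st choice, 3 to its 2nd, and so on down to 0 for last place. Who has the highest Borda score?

Borda scores:
  Plan A: 3 + 4 + 4 = 11
  Plan D: 1 + 1 + 2 = 4
  Plan H: 4 + 2 + 3 = 9
  Plan C: 0 + 3 + 1 = 4
  Plan F: 2 + 0 + 0 = 2
Plan A has the highest total.

Plan A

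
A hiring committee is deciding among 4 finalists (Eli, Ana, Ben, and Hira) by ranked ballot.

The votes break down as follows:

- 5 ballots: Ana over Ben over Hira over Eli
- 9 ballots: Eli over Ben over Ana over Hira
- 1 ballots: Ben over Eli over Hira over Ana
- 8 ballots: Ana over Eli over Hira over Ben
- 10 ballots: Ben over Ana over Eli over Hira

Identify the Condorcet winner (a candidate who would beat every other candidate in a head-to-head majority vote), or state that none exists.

No Condorcet winner

Head-to-head results (33 voters total):
Eli vs Ana: Ana wins 23–10.
Eli vs Ben: Eli wins 17–16.
Eli vs Hira: Eli wins 28–5.
Ana vs Ben: Ben wins 20–13.
Ana vs Hira: Ana wins 32–1.
Ben vs Hira: Ben wins 25–8.
No candidate beats all others: Eli beats Ben beats Ana beats Eli, a majority cycle.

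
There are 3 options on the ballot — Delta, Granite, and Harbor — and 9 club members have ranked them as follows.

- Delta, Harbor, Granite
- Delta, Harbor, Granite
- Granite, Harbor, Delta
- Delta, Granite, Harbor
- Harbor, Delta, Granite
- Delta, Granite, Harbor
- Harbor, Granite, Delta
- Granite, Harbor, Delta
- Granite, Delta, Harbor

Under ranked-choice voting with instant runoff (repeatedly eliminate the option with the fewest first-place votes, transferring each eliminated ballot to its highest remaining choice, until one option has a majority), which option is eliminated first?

Harbor

Round 1: Delta 4, Granite 3, Harbor 2. Harbor has the fewest and is eliminated.
Round 2: Delta 5, Granite 4. Delta has a majority.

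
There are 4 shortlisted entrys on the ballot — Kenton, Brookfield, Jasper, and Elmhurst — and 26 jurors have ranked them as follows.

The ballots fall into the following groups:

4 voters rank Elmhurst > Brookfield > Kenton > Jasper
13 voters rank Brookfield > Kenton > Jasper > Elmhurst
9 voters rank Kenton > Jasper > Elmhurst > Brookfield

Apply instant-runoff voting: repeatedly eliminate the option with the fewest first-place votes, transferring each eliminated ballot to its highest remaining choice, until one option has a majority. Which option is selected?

Brookfield

Round 1: Brookfield 13, Kenton 9, Elmhurst 4, Jasper 0. Jasper has the fewest and is eliminated.
Round 2: Brookfield 13, Kenton 9, Elmhurst 4. Elmhurst has the fewest and is eliminated.
Round 3: Brookfield 17, Kenton 9. Brookfield has a majority.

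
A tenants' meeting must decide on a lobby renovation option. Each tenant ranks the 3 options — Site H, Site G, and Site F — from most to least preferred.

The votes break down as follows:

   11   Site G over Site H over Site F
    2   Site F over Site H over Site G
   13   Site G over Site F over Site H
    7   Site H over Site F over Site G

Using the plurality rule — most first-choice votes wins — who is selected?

First-place vote totals:
  Site H: 7
  Site G: 24
  Site F: 2
Site G has the most first-place votes.

Site G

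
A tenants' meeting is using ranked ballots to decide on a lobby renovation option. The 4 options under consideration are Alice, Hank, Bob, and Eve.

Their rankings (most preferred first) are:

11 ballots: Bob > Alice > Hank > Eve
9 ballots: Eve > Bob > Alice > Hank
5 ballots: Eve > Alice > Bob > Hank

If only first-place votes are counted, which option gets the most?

First-place vote totals:
  Alice: 0
  Hank: 0
  Bob: 11
  Eve: 14
Eve has the most first-place votes.

Eve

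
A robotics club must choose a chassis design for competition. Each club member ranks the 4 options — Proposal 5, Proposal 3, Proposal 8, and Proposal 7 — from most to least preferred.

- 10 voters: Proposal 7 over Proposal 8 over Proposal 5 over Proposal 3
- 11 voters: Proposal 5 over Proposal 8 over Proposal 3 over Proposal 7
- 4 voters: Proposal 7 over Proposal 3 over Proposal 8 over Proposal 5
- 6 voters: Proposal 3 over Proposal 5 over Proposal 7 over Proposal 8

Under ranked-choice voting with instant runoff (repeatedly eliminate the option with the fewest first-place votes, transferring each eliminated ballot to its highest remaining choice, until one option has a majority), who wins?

Round 1: Proposal 7 14, Proposal 5 11, Proposal 3 6, Proposal 8 0. Proposal 8 has the fewest and is eliminated.
Round 2: Proposal 7 14, Proposal 5 11, Proposal 3 6. Proposal 3 has the fewest and is eliminated.
Round 3: Proposal 5 17, Proposal 7 14. Proposal 5 has a majority.

Proposal 5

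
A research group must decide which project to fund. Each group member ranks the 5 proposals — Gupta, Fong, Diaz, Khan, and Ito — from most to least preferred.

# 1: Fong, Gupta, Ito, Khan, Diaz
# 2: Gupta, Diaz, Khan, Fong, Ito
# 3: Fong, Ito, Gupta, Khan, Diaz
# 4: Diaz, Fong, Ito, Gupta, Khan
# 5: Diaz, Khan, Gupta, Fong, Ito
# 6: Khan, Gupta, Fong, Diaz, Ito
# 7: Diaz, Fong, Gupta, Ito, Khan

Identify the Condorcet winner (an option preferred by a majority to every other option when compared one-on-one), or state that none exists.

Head-to-head results (7 voters total):
Gupta vs Fong: Fong wins 4–3.
Gupta vs Diaz: Gupta wins 4–3.
Gupta vs Khan: Gupta wins 5–2.
Gupta vs Ito: Gupta wins 5–2.
Fong vs Diaz: Diaz wins 4–3.
Fong vs Khan: Fong wins 4–3.
Fong vs Ito: Fong wins 7–0.
Diaz vs Khan: Diaz wins 4–3.
Diaz vs Ito: Diaz wins 5–2.
Khan vs Ito: Ito wins 4–3.
No candidate beats all others: Gupta beats Diaz beats Fong beats Gupta, a majority cycle.

No Condorcet winner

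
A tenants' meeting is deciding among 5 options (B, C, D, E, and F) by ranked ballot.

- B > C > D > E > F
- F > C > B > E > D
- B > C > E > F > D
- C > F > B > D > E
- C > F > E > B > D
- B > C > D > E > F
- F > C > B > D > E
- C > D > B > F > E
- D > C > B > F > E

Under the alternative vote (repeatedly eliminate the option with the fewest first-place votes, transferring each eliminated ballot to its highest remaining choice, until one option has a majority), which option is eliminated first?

Round 1: B 3, C 3, F 2, D 1, E 0. E has the fewest and is eliminated.
Round 2: B 3, C 3, F 2, D 1. D has the fewest and is eliminated.
Round 3: C 4, B 3, F 2. F has the fewest and is eliminated.
Round 4: C 6, B 3. C has a majority.

E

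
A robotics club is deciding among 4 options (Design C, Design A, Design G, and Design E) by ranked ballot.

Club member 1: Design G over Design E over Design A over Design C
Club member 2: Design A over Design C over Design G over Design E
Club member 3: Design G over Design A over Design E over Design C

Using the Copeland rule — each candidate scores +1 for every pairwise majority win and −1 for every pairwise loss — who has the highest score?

Design G

Pairwise results:
  Design C vs Design A: Design A wins 3–0.
  Design C vs Design G: Design G wins 2–1.
  Design C vs Design E: Design E wins 2–1.
  Design A vs Design G: Design G wins 2–1.
  Design A vs Design E: Design A wins 2–1.
  Design G vs Design E: Design G wins 3–0.
Copeland scores (wins − losses):
  Design C: 0 − 3 = -3
  Design A: 2 − 1 = 1
  Design G: 3 − 0 = 3
  Design E: 1 − 2 = -1
Design G has the best Copeland score.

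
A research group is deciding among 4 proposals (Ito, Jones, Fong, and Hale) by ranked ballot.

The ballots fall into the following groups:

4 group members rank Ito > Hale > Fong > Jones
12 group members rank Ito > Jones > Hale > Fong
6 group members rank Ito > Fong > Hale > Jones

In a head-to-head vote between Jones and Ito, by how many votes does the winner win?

22

Ballots ranking Jones above Ito: 0.
Ballots ranking Ito above Jones: 4+12+6 = 22.
Ito wins 22–0, a margin of 22.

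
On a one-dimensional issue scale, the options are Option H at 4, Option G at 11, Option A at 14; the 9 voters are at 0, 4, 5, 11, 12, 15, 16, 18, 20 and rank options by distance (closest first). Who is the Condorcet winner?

Option G

With single-peaked preferences on a line, the Condorcet winner is the candidate closest to the median voter.
The median voter (position 12) is closest to Option G at 11.
Check: Option G vs Option A — voters closer to Option G: 5 of 9.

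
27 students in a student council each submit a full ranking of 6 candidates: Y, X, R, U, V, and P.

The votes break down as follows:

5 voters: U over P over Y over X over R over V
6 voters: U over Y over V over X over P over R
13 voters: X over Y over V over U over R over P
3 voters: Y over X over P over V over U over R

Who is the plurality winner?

First-place vote totals:
  Y: 3
  X: 13
  R: 0
  U: 11
  V: 0
  P: 0
X has the most first-place votes.

X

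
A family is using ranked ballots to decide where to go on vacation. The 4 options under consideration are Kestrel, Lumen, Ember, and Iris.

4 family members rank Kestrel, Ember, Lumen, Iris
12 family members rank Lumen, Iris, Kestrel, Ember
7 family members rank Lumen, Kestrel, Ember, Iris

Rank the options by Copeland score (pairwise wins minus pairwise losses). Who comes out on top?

Lumen

Pairwise results:
  Kestrel vs Lumen: Lumen wins 19–4.
  Kestrel vs Ember: Kestrel wins 23–0.
  Kestrel vs Iris: Iris wins 12–11.
  Lumen vs Ember: Lumen wins 19–4.
  Lumen vs Iris: Lumen wins 23–0.
  Ember vs Iris: Iris wins 12–11.
Copeland scores (wins − losses):
  Kestrel: 1 − 2 = -1
  Lumen: 3 − 0 = 3
  Ember: 0 − 3 = -3
  Iris: 2 − 1 = 1
Lumen has the best Copeland score.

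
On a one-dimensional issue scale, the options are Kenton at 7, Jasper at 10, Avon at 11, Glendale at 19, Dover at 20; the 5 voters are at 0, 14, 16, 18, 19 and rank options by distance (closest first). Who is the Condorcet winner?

Glendale

With single-peaked preferences on a line, the Condorcet winner is the candidate closest to the median voter.
The median voter (position 16) is closest to Glendale at 19.
Check: Glendale vs Kenton — voters closer to Glendale: 4 of 5.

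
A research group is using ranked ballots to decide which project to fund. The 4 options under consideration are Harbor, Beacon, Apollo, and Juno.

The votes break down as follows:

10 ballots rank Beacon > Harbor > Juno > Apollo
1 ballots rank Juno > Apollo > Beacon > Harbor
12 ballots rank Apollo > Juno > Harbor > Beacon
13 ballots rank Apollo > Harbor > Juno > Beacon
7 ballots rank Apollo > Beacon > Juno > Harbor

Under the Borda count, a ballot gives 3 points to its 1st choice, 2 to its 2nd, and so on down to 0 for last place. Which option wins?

Borda scores:
  Harbor: 10·2 + 0 + 12·1 + 13·2 + 7·0 = 58
  Beacon: 10·3 + 1 + 12·0 + 13·0 + 7·2 = 45
  Apollo: 10·0 + 2 + 12·3 + 13·3 + 7·3 = 98
  Juno: 10·1 + 3 + 12·2 + 13·1 + 7·1 = 57
Apollo has the highest total.

Apollo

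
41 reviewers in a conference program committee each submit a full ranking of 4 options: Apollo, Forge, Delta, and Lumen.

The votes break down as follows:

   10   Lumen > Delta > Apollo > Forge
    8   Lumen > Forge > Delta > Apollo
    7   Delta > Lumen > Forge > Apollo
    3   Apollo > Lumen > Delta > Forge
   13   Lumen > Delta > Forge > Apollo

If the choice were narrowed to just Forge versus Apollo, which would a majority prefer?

Forge

Ballots ranking Forge above Apollo: 8+7+13 = 28.
Ballots ranking Apollo above Forge: 10+3 = 13.
Forge wins the head-to-head, 28–13.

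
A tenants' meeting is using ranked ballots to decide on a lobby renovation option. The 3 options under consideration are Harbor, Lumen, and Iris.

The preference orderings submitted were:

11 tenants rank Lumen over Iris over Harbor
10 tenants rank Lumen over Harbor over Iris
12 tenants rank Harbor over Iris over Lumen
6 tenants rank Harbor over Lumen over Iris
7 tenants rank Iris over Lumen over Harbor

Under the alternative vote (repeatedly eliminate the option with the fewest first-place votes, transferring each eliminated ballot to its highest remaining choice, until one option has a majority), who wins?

Lumen

Round 1: Lumen 21, Harbor 18, Iris 7. Iris has the fewest and is eliminated.
Round 2: Lumen 28, Harbor 18. Lumen has a majority.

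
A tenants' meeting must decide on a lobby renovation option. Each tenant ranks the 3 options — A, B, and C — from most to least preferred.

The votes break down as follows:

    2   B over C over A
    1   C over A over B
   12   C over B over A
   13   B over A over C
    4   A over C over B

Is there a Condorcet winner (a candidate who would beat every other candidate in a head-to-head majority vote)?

Head-to-head results (32 voters total):
A vs B: B wins 27–5.
A vs C: A wins 17–15.
B vs C: C wins 17–15.
No candidate beats all others: A beats C beats B beats A, a majority cycle.

No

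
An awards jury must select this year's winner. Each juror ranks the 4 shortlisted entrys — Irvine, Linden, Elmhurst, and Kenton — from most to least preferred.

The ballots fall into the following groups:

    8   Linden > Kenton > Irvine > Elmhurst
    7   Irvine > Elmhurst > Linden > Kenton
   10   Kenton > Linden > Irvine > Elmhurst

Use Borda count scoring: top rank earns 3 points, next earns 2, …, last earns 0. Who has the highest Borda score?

Borda scores:
  Irvine: 8·1 + 7·3 + 10·1 = 39
  Linden: 8·3 + 7·1 + 10·2 = 51
  Elmhurst: 8·0 + 7·2 + 10·0 = 14
  Kenton: 8·2 + 7·0 + 10·3 = 46
Linden has the highest total.

Linden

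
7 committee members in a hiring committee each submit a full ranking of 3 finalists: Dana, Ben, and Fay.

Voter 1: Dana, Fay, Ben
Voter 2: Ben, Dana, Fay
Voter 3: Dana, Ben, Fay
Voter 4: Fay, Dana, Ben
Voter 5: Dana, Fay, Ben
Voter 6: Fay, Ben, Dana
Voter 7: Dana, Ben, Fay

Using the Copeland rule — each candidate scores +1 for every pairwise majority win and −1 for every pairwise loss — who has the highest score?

Pairwise results:
  Dana vs Ben: Dana wins 5–2.
  Dana vs Fay: Dana wins 5–2.
  Ben vs Fay: Fay wins 4–3.
Copeland scores (wins − losses):
  Dana: 2 − 0 = 2
  Ben: 0 − 2 = -2
  Fay: 1 − 1 = 0
Dana has the best Copeland score.

Dana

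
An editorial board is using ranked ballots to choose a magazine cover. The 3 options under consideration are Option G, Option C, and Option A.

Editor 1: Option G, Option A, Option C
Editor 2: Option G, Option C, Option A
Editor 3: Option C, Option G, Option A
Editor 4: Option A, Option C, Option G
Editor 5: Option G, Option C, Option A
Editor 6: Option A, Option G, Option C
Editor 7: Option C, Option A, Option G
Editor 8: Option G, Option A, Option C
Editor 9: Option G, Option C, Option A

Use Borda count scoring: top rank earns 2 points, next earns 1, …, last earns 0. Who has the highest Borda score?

Borda scores:
  Option G: 2 + 2 + 1 + 0 + 2 + 1 + 0 + 2 + 2 = 12
  Option C: 0 + 1 + 2 + 1 + 1 + 0 + 2 + 0 + 1 = 8
  Option A: 1 + 0 + 0 + 2 + 0 + 2 + 1 + 1 + 0 = 7
Option G has the highest total.

Option G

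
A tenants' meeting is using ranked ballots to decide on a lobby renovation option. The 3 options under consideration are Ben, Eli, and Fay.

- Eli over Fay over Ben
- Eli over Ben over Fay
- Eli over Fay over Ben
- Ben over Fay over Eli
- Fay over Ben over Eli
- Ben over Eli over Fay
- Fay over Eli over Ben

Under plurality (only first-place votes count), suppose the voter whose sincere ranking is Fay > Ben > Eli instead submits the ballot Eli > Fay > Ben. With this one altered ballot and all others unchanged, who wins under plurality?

Eli

First-place totals with the altered ballot: Ben 2, Eli 4, Fay 1.
The winner is unchanged: still Eli.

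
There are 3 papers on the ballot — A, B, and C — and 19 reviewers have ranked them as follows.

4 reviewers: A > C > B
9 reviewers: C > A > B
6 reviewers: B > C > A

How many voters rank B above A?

Ballots ranking B above A: 6.
Ballots ranking A above B: 4+9 = 13.
So 6 of 19 voters prefer B to A.

6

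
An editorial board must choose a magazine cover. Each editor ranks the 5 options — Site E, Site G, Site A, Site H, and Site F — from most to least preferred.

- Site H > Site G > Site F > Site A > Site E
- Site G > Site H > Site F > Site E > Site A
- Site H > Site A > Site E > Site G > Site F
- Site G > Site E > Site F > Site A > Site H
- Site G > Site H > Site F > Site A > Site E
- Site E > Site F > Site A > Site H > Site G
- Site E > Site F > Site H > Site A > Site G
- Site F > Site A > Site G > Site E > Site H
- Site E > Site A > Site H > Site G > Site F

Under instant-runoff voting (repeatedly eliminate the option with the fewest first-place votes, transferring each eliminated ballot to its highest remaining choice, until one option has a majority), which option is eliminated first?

Site A

Round 1: Site E 3, Site G 3, Site H 2, Site F 1, Site A 0. Site A has the fewest and is eliminated.
Round 2: Site E 3, Site G 3, Site H 2, Site F 1. Site F has the fewest and is eliminated.
Round 3: Site G 4, Site E 3, Site H 2. Site H has the fewest and is eliminated.
Round 4: Site G 5, Site E 4. Site G has a majority.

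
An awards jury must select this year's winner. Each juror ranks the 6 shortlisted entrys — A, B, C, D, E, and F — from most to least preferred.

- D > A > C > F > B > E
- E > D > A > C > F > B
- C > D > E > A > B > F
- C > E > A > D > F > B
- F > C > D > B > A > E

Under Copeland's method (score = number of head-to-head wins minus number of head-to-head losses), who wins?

C

Pairwise results:
  A vs B: A wins 4–1.
  A vs C: C wins 3–2.
  A vs D: D wins 4–1.
  A vs E: E wins 3–2.
  A vs F: A wins 4–1.
  B vs C: C wins 5–0.
  B vs D: D wins 5–0.
  B vs E: E wins 3–2.
  B vs F: F wins 4–1.
  C vs D: C wins 3–2.
  C vs E: C wins 4–1.
  C vs F: C wins 4–1.
  D vs E: D wins 3–2.
  D vs F: D wins 4–1.
  E vs F: E wins 3–2.
Copeland scores (wins − losses):
  A: 2 − 3 = -1
  B: 0 − 5 = -5
  C: 5 − 0 = 5
  D: 4 − 1 = 3
  E: 3 − 2 = 1
  F: 1 − 4 = -3
C has the best Copeland score.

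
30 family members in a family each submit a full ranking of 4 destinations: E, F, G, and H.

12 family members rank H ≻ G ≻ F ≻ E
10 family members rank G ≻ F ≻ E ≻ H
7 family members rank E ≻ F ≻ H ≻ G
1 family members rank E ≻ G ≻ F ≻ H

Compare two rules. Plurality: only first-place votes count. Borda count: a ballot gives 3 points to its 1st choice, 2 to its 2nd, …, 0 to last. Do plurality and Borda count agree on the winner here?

No

Plurality first-place counts: E 8, F 0, G 10, H 12 → H.
Borda totals: E 34, F 47, G 56, H 43 → G.
The two rules disagree: plurality picks H, Borda picks G.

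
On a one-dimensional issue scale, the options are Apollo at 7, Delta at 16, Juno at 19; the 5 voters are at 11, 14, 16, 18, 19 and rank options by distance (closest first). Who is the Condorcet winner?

With single-peaked preferences on a line, the Condorcet winner is the candidate closest to the median voter.
The median voter (position 16) is closest to Delta at 16.
Check: Delta vs Juno — voters closer to Delta: 3 of 5.

Delta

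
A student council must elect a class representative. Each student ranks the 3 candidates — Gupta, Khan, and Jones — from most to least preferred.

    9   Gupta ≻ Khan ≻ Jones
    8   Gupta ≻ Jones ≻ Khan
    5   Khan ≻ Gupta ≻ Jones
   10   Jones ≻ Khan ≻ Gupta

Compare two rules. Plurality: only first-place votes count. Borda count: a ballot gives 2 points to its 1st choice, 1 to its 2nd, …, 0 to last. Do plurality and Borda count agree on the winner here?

Yes

Plurality first-place counts: Gupta 17, Khan 5, Jones 10 → Gupta.
Borda totals: Gupta 39, Khan 29, Jones 28 → Gupta.
The two rules agree on Gupta.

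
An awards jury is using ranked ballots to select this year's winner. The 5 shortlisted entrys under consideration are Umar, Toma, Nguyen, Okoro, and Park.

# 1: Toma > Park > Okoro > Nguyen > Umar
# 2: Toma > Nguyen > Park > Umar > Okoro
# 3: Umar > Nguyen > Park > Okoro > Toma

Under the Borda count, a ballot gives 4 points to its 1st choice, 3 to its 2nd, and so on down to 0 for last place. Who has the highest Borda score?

Toma

Borda scores:
  Umar: 0 + 1 + 4 = 5
  Toma: 4 + 4 + 0 = 8
  Nguyen: 1 + 3 + 3 = 7
  Okoro: 2 + 0 + 1 = 3
  Park: 3 + 2 + 2 = 7
Toma has the highest total.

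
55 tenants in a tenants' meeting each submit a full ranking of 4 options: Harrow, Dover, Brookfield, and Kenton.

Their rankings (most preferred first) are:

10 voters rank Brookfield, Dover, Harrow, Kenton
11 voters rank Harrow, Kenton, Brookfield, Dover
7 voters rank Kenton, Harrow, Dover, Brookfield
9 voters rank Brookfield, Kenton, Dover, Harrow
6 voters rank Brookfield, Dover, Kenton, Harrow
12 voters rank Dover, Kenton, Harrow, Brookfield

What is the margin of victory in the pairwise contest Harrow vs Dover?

19

Ballots ranking Harrow above Dover: 11+7 = 18.
Ballots ranking Dover above Harrow: 10+9+6+12 = 37.
Dover wins 37–18, a margin of 19.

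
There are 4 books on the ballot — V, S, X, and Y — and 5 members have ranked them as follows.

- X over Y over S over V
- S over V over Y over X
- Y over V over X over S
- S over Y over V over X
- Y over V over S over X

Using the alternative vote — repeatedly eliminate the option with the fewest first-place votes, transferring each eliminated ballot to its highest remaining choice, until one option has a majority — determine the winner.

Y

Round 1: S 2, Y 2, X 1, V 0. V has the fewest and is eliminated.
Round 2: S 2, Y 2, X 1. X has the fewest and is eliminated.
Round 3: Y 3, S 2. Y has a majority.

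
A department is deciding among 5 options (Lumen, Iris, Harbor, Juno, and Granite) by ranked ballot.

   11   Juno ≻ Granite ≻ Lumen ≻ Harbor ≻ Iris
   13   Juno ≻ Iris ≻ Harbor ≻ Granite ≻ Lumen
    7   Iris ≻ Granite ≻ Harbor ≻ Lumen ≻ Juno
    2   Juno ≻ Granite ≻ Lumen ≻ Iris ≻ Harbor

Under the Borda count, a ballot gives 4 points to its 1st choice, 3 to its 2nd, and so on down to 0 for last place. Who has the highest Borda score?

Borda scores:
  Lumen: 11·2 + 13·0 + 7·1 + 2·2 = 33
  Iris: 11·0 + 13·3 + 7·4 + 2·1 = 69
  Harbor: 11·1 + 13·2 + 7·2 + 2·0 = 51
  Juno: 11·4 + 13·4 + 7·0 + 2·4 = 104
  Granite: 11·3 + 13·1 + 7·3 + 2·3 = 73
Juno has the highest total.

Juno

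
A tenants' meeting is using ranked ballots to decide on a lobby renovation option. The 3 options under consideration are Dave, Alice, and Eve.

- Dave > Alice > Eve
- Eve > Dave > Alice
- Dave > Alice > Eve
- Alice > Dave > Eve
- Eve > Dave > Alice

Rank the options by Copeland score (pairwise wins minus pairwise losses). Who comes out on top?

Dave

Pairwise results:
  Dave vs Alice: Dave wins 4–1.
  Dave vs Eve: Dave wins 3–2.
  Alice vs Eve: Alice wins 3–2.
Copeland scores (wins − losses):
  Dave: 2 − 0 = 2
  Alice: 1 − 1 = 0
  Eve: 0 − 2 = -2
Dave has the best Copeland score.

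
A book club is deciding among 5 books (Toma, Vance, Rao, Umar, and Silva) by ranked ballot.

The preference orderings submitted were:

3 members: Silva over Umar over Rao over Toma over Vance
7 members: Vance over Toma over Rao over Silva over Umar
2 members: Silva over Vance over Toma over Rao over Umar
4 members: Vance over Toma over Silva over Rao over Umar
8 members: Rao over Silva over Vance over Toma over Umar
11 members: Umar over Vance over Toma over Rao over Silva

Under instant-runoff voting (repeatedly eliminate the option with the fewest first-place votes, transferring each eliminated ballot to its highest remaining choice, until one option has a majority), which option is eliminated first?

Toma

Round 1: Vance 11, Umar 11, Rao 8, Silva 5, Toma 0. Toma has the fewest and is eliminated.
Round 2: Vance 11, Umar 11, Rao 8, Silva 5. Silva has the fewest and is eliminated.
Round 3: Umar 14, Vance 13, Rao 8. Rao has the fewest and is eliminated.
Round 4: Vance 21, Umar 14. Vance has a majority.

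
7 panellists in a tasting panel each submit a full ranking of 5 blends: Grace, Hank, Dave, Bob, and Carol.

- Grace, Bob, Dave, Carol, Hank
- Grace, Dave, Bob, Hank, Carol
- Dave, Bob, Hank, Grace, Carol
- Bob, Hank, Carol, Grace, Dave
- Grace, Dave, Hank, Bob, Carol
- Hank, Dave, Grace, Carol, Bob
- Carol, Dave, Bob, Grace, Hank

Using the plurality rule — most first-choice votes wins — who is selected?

First-place vote totals:
  Grace: 3
  Hank: 1
  Dave: 1
  Bob: 1
  Carol: 1
Grace has the most first-place votes.

Grace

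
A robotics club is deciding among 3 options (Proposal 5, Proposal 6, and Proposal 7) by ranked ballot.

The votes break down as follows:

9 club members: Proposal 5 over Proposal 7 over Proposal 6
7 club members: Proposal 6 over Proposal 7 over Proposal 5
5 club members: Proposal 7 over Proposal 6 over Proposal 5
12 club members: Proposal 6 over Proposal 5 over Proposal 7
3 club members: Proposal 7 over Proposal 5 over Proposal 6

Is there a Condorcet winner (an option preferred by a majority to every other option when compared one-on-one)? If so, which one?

Proposal 6

Head-to-head results (36 voters total):
Proposal 5 vs Proposal 6: Proposal 6 wins 24–12.
Proposal 5 vs Proposal 7: Proposal 5 wins 21–15.
Proposal 6 vs Proposal 7: Proposal 6 wins 19–17.
Proposal 6 beats each rival — Proposal 5 (24–12), Proposal 7 (19–17) — so Proposal 6 is the Condorcet winner.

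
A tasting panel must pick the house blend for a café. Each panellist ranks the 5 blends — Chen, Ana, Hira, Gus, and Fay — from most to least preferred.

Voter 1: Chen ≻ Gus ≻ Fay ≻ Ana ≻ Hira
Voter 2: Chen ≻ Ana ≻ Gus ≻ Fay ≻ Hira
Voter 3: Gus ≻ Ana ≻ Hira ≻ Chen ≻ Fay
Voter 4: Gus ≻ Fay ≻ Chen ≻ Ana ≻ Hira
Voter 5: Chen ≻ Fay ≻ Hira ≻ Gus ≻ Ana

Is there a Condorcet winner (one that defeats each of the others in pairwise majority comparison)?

Head-to-head results (5 voters total):
Chen vs Ana: Chen wins 4–1.
Chen vs Hira: Chen wins 4–1.
Chen vs Gus: Chen wins 3–2.
Chen vs Fay: Chen wins 4–1.
Ana vs Hira: Ana wins 4–1.
Ana vs Gus: Gus wins 4–1.
Ana vs Fay: Fay wins 3–2.
Hira vs Gus: Gus wins 4–1.
Hira vs Fay: Fay wins 4–1.
Gus vs Fay: Gus wins 4–1.
Chen beats each rival — Ana (4–1), Hira (4–1), Gus (3–2), Fay (4–1) — so Chen is the Condorcet winner.

Yes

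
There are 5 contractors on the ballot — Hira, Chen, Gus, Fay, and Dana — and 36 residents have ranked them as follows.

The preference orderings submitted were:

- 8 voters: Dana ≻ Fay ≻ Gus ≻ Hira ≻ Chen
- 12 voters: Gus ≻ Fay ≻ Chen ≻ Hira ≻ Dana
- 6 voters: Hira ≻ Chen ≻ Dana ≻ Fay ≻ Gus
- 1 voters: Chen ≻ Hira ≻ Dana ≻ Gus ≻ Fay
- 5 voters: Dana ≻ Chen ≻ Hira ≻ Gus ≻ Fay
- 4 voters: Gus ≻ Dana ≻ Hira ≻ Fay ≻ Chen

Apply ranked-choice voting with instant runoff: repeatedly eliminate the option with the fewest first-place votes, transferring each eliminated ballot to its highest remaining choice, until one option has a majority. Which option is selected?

Dana

Round 1: Gus 16, Dana 13, Hira 6, Chen 1, Fay 0. Fay has the fewest and is eliminated.
Round 2: Gus 16, Dana 13, Hira 6, Chen 1. Chen has the fewest and is eliminated.
Round 3: Gus 16, Dana 13, Hira 7. Hira has the fewest and is eliminated.
Round 4: Dana 20, Gus 16. Dana has a majority.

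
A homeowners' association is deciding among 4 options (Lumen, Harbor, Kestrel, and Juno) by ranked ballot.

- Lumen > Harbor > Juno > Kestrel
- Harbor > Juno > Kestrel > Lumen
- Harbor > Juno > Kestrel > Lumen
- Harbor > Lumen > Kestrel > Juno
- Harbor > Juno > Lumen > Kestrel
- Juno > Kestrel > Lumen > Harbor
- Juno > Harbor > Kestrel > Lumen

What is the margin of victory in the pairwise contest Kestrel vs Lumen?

1

Ballots ranking Kestrel above Lumen: 4.
Ballots ranking Lumen above Kestrel: 3.
Kestrel wins 4–3, a margin of 1.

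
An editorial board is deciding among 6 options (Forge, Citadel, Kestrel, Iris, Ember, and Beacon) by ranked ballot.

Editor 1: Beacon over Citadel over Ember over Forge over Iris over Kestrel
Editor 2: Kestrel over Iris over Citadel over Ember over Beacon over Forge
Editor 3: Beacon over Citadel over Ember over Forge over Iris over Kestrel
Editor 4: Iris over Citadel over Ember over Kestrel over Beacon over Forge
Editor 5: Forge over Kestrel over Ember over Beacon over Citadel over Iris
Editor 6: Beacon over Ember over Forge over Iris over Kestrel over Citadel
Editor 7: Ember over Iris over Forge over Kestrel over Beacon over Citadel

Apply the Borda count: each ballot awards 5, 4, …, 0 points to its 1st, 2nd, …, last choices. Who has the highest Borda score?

Borda scores:
  Forge: 2 + 0 + 2 + 0 + 5 + 3 + 3 = 15
  Citadel: 4 + 3 + 4 + 4 + 1 + 0 + 0 = 16
  Kestrel: 0 + 5 + 0 + 2 + 4 + 1 + 2 = 14
  Iris: 1 + 4 + 1 + 5 + 0 + 2 + 4 = 17
  Ember: 3 + 2 + 3 + 3 + 3 + 4 + 5 = 23
  Beacon: 5 + 1 + 5 + 1 + 2 + 5 + 1 = 20
Ember has the highest total.

Ember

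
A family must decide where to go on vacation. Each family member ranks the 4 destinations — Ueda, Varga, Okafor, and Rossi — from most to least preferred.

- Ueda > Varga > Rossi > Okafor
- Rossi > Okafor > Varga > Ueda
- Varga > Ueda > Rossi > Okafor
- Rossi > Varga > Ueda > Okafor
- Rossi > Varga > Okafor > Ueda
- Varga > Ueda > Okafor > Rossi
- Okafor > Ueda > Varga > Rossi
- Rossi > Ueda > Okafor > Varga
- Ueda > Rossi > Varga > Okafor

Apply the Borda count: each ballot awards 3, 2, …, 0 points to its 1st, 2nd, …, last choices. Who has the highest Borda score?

Rossi

Borda scores:
  Ueda: 3 + 0 + 2 + 1 + 0 + 2 + 2 + 2 + 3 = 15
  Varga: 2 + 1 + 3 + 2 + 2 + 3 + 1 + 0 + 1 = 15
  Okafor: 0 + 2 + 0 + 0 + 1 + 1 + 3 + 1 + 0 = 8
  Rossi: 1 + 3 + 1 + 3 + 3 + 0 + 0 + 3 + 2 = 16
Rossi has the highest total.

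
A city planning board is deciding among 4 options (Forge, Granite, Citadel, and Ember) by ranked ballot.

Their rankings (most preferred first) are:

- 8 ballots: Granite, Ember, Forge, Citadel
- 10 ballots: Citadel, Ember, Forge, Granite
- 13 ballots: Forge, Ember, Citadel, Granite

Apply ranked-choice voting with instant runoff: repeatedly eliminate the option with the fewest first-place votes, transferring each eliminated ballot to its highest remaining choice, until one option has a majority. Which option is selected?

Forge

Round 1: Forge 13, Citadel 10, Granite 8, Ember 0. Ember has the fewest and is eliminated.
Round 2: Forge 13, Citadel 10, Granite 8. Granite has the fewest and is eliminated.
Round 3: Forge 21, Citadel 10. Forge has a majority.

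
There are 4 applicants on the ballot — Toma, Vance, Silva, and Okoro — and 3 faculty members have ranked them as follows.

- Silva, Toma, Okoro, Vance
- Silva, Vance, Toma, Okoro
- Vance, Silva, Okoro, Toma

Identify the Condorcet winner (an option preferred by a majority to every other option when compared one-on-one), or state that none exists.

Head-to-head results (3 voters total):
Toma vs Vance: Vance wins 2–1.
Toma vs Silva: Silva wins 3–0.
Toma vs Okoro: Toma wins 2–1.
Vance vs Silva: Silva wins 2–1.
Vance vs Okoro: Vance wins 2–1.
Silva vs Okoro: Silva wins 3–0.
Silva beats each rival — Toma (3–0), Vance (2–1), Okoro (3–0) — so Silva is the Condorcet winner.

Silva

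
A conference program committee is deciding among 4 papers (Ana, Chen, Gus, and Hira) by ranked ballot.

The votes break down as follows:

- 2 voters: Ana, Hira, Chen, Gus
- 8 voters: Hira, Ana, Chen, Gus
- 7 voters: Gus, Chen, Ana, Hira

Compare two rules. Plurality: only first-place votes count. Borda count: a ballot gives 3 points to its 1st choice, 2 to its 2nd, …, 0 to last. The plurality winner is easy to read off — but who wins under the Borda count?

Ana

Plurality first-place counts: Ana 2, Chen 0, Gus 7, Hira 8 → Hira.
Borda totals: Ana 29, Chen 24, Gus 21, Hira 28 → Ana.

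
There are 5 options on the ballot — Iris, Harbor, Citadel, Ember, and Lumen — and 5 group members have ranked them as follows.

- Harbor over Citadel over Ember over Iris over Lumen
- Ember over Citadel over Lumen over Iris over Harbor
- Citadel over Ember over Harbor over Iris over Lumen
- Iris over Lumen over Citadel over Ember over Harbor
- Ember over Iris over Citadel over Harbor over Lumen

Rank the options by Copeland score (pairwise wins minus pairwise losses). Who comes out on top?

Citadel

Pairwise results:
  Iris vs Harbor: Iris wins 3–2.
  Iris vs Citadel: Citadel wins 3–2.
  Iris vs Ember: Ember wins 4–1.
  Iris vs Lumen: Iris wins 4–1.
  Harbor vs Citadel: Citadel wins 4–1.
  Harbor vs Ember: Ember wins 4–1.
  Harbor vs Lumen: Harbor wins 3–2.
  Citadel vs Ember: Citadel wins 3–2.
  Citadel vs Lumen: Citadel wins 4–1.
  Ember vs Lumen: Ember wins 4–1.
Copeland scores (wins − losses):
  Iris: 2 − 2 = 0
  Harbor: 1 − 3 = -2
  Citadel: 4 − 0 = 4
  Ember: 3 − 1 = 2
  Lumen: 0 − 4 = -4
Citadel has the best Copeland score.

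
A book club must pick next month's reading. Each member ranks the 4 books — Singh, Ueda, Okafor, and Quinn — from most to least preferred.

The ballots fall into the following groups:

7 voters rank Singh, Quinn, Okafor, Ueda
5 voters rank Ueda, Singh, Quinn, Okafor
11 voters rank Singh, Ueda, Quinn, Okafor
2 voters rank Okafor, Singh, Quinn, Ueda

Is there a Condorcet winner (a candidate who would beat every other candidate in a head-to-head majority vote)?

Yes

Head-to-head results (25 voters total):
Singh vs Ueda: Singh wins 20–5.
Singh vs Okafor: Singh wins 23–2.
Singh vs Quinn: Singh wins 25–0.
Ueda vs Okafor: Ueda wins 16–9.
Ueda vs Quinn: Ueda wins 16–9.
Okafor vs Quinn: Quinn wins 23–2.
Singh beats each rival — Ueda (20–5), Okafor (23–2), Quinn (25–0) — so Singh is the Condorcet winner.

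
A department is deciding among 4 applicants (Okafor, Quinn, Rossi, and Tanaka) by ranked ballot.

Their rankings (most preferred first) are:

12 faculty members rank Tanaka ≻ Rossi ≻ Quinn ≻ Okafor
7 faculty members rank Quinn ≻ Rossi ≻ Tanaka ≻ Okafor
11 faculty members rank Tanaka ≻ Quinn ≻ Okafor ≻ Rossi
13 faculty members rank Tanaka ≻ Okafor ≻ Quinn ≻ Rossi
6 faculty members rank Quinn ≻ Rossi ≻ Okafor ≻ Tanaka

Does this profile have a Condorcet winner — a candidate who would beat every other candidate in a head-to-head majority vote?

Yes

Head-to-head results (49 voters total):
Okafor vs Quinn: Quinn wins 36–13.
Okafor vs Rossi: Rossi wins 25–24.
Okafor vs Tanaka: Tanaka wins 43–6.
Quinn vs Rossi: Quinn wins 37–12.
Quinn vs Tanaka: Tanaka wins 36–13.
Rossi vs Tanaka: Tanaka wins 36–13.
Tanaka beats each rival — Okafor (43–6), Quinn (36–13), Rossi (36–13) — so Tanaka is the Condorcet winner.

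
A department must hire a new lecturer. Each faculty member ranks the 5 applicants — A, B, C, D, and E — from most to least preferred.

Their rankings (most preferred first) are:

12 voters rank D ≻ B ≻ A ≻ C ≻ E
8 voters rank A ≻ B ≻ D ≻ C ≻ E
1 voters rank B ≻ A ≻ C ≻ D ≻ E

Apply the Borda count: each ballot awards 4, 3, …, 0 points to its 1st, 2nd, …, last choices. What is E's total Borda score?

Borda scores:
  A: 12·2 + 8·4 + 3 = 59
  B: 12·3 + 8·3 + 4 = 64
  C: 12·1 + 8·1 + 2 = 22
  D: 12·4 + 8·2 + 1 = 65
  E: 12·0 + 8·0 + 0 = 0

0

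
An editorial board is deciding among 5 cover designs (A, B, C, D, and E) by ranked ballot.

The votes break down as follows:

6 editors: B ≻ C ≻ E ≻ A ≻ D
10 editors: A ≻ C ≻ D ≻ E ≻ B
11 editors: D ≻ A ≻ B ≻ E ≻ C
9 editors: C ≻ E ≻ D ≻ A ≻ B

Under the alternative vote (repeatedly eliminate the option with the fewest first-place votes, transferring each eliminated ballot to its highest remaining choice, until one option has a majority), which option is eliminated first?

Round 1: D 11, A 10, C 9, B 6, E 0. E has the fewest and is eliminated.
Round 2: D 11, A 10, C 9, B 6. B has the fewest and is eliminated.
Round 3: C 15, D 11, A 10. A has the fewest and is eliminated.
Round 4: C 25, D 11. C has a majority.

E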